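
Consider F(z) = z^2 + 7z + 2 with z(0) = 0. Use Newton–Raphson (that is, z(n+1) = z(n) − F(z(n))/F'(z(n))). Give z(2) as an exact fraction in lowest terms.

−94/315

F'(z) = 2z + 7.
F(0) = 2, F'(0) = 7, so z(1) = 0 − 2/7 = −2/7.
F(−2/7) = 4/49, F'(−2/7) = 45/7, so z(2) = (−2/7) − (4/49)/(45/7) = −94/315.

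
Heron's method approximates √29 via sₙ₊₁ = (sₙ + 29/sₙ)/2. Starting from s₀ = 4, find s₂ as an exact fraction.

3881/720

s₁ = (4 + 29/4)/2 = 45/8.
s₂ = (45/8 + 29/(45/8))/2 = 3881/720.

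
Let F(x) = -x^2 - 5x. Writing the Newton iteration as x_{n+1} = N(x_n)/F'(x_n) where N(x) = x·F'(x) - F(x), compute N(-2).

-4

F'(x) = -2x - 5.
N(x) = x·F'(x) - F(x) = x·(-2x - 5) - (-x^2 - 5x) = -x^2.
N(-2) = -4.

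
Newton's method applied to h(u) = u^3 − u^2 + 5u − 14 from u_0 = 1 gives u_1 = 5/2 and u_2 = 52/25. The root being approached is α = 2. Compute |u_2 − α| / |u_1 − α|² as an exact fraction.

8/25

u_1 − α = 5/2 − 2 = 1/2, so |u_1 − α| = 1/2.
u_2 − α = 52/25 − 2 = 2/25, so |u_2 − α| = 2/25.
|u_1 − α|² = 1/4.
Ratio = (2/25) / (1/4) = 8/25.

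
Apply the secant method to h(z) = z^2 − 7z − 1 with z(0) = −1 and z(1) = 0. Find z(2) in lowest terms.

−1/8

h(−1) = 7, h(0) = −1. z(2) = 0 − (−1)·(0 − (−1))/((−1) − 7) = −1/8.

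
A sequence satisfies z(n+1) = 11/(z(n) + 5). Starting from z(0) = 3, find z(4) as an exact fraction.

3773/2276

z(1) = 11/(3 + 5) = 11/8.
z(2) = 11/(11/8 + 5) = 88/51.
z(3) = 11/(88/51 + 5) = 561/343.
z(4) = 11/(561/343 + 5) = 3773/2276.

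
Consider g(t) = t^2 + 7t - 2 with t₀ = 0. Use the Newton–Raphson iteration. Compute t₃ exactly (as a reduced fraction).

285686/1039171

g'(t) = 2t + 7.
g(0) = -2, g'(0) = 7, so t₁ = 0 - (-2)/7 = 2/7.
g(2/7) = 4/49, g'(2/7) = 53/7, so t₂ = (2/7) - (4/49)/(53/7) = 102/371.
g(102/371) = 16/137641, g'(102/371) = 2801/371, so t₃ = (102/371) - (16/137641)/(2801/371) = 285686/1039171.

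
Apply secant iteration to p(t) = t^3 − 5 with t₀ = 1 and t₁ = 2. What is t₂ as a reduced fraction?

p(1) = −4, p(2) = 3. t₂ = 2 − 3·(2 − 1)/(3 − (−4)) = 11/7.

11/7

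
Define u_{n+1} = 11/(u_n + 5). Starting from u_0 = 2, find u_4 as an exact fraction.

3377/2041

u_1 = 11/(2 + 5) = 11/7.
u_2 = 11/(11/7 + 5) = 77/46.
u_3 = 11/(77/46 + 5) = 506/307.
u_4 = 11/(506/307 + 5) = 3377/2041.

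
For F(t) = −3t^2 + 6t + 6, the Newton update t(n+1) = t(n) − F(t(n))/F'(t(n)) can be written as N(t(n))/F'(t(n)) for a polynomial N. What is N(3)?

−33

F'(t) = −6t + 6.
N(t) = t·F'(t) − F(t) = t·(−6t + 6) − (−3t^2 + 6t + 6) = −3t^2 − 6.
N(3) = −33.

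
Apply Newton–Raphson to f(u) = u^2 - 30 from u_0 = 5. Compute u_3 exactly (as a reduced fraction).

116161/21208

f'(u) = 2u.
f(5) = -5, f'(5) = 10, so u_1 = 5 - (-5)/10 = 11/2.
f(11/2) = 1/4, f'(11/2) = 11, so u_2 = (11/2) - (1/4)/11 = 241/44.
f(241/44) = 1/1936, f'(241/44) = 241/22, so u_3 = (241/44) - (1/1936)/(241/22) = 116161/21208.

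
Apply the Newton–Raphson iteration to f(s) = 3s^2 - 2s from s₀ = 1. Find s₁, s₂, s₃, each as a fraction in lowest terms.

f'(s) = 6s - 2.
f(1) = 1, f'(1) = 4, so s₁ = 1 - 1/4 = 3/4.
f(3/4) = 3/16, f'(3/4) = 5/2, so s₂ = (3/4) - (3/16)/(5/2) = 27/40.
f(27/40) = 27/1600, f'(27/40) = 41/20, so s₃ = (27/40) - (27/1600)/(41/20) = 2187/3280.

s₁ = 3/4, s₂ = 27/40, s₃ = 2187/3280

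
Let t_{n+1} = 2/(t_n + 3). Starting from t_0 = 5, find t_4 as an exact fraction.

t_1 = 2/(5 + 3) = 1/4.
t_2 = 2/(1/4 + 3) = 8/13.
t_3 = 2/(8/13 + 3) = 26/47.
t_4 = 2/(26/47 + 3) = 94/167.

94/167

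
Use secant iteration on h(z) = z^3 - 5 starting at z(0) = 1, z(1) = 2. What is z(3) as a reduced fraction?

h(1) = -4, h(2) = 3. z(2) = 2 - 3·(2 - 1)/(3 - (-4)) = 11/7.
h(2) = 3, h(11/7) = -384/343. z(3) = (11/7) - (-384/343)·((11/7) - 2)/((-384/343) - 3) = 265/157.

265/157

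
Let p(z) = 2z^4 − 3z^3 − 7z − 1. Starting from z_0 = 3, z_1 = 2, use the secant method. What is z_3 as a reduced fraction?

285755/124909

p(3) = 59, p(2) = −7. z_2 = 2 − (−7)·(2 − 3)/((−7) − 59) = 139/66.
p(2) = −7, p(139/66) = −10482353/2371842. z_3 = (139/66) − (−10482353/2371842)·((139/66) − 2)/((−10482353/2371842) − (−7)) = 285755/124909.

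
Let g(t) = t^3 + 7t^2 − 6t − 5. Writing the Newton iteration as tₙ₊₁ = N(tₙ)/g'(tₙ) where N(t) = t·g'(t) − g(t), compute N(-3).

14

g'(t) = 3t^2 + 14t − 6.
N(t) = t·g'(t) − g(t) = t·(3t^2 + 14t − 6) − (t^3 + 7t^2 − 6t − 5) = 2t^3 + 7t^2 + 5.
N(-3) = 14.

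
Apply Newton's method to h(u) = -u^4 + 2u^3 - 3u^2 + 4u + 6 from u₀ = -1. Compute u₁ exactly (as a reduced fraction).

h'(u) = -4u^3 + 6u^2 - 6u + 4.
h(-1) = -4, h'(-1) = 20, so u₁ = (-1) - (-4)/20 = -4/5.

-4/5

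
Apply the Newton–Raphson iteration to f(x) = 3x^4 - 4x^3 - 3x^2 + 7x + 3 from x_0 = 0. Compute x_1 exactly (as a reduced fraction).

-3/7

f'(x) = 12x^3 - 12x^2 - 6x + 7.
f(0) = 3, f'(0) = 7, so x_1 = 0 - 3/7 = -3/7.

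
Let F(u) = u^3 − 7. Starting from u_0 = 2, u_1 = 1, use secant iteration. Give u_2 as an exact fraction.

13/7

F(2) = 1, F(1) = −6. u_2 = 1 − (−6)·(1 − 2)/((−6) − 1) = 13/7.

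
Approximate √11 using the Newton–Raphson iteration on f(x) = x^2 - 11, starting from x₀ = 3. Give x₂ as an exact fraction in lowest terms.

199/60

f'(x) = 2x.
f(3) = -2, f'(3) = 6, so x₁ = 3 - (-2)/6 = 10/3.
f(10/3) = 1/9, f'(10/3) = 20/3, so x₂ = (10/3) - (1/9)/(20/3) = 199/60.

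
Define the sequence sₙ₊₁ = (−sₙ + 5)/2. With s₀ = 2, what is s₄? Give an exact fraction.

s₁ = (−2 + 5)/2 = 3/2.
s₂ = (−(3/2) + 5)/2 = 7/4.
s₃ = (−(7/4) + 5)/2 = 13/8.
s₄ = (−(13/8) + 5)/2 = 27/16.

27/16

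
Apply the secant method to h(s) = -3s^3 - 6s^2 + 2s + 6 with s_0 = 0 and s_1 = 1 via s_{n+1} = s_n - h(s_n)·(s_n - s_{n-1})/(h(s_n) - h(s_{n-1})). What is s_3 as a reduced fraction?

h(0) = 6, h(1) = -1. s_2 = 1 - (-1)·(1 - 0)/((-1) - 6) = 6/7.
h(1) = -1, h(6/7) = 486/343. s_3 = (6/7) - (486/343)·((6/7) - 1)/((486/343) - (-1)) = 780/829.

780/829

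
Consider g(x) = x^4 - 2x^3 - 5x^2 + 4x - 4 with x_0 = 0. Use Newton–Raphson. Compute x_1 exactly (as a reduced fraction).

g'(x) = 4x^3 - 6x^2 - 10x + 4.
g(0) = -4, g'(0) = 4, so x_1 = 0 - (-4)/4 = 1.

1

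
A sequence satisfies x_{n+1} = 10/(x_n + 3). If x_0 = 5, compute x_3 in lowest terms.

x_1 = 10/(5 + 3) = 5/4.
x_2 = 10/(5/4 + 3) = 40/17.
x_3 = 10/(40/17 + 3) = 170/91.

170/91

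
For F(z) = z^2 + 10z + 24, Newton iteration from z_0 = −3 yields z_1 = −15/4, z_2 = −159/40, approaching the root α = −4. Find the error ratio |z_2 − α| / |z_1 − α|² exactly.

z_1 − α = −15/4 − (−4) = −15/4 + 4 = 1/4, so |z_1 − α| = 1/4.
z_2 − α = −159/40 − (−4) = −159/40 + 4 = 1/40, so |z_2 − α| = 1/40.
|z_1 − α|² = 1/16.
Ratio = (1/40) / (1/16) = 2/5.

2/5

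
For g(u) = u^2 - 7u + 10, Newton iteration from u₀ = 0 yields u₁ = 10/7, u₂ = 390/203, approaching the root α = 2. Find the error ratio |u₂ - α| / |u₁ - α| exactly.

u₁ - α = 10/7 - 2 = -4/7, so |u₁ - α| = 4/7.
u₂ - α = 390/203 - 2 = -16/203, so |u₂ - α| = 16/203.
Ratio = (16/203) / (4/7) = 4/29.

4/29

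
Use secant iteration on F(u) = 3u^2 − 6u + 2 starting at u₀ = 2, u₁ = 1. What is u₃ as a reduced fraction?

F(2) = 2, F(1) = −1. u₂ = 1 − (−1)·(1 − 2)/((−1) − 2) = 4/3.
F(1) = −1, F(4/3) = −2/3. u₃ = (4/3) − (−2/3)·((4/3) − 1)/((−2/3) − (−1)) = 2.

2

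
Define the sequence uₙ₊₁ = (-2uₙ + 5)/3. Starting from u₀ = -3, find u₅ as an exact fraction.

u₁ = (-2·(-3) + 5)/3 = 11/3.
u₂ = (-2·(11/3) + 5)/3 = -7/9.
u₃ = (-2·(-7/9) + 5)/3 = 59/27.
u₄ = (-2·(59/27) + 5)/3 = 17/81.
u₅ = (-2·(17/81) + 5)/3 = 371/243.

371/243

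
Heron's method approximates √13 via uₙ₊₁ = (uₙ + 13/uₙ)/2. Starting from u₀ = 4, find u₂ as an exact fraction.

u₁ = (4 + 13/4)/2 = 29/8.
u₂ = (29/8 + 13/(29/8))/2 = 1673/464.

1673/464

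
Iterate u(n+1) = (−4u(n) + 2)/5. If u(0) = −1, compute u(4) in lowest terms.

u(1) = (−4·(−1) + 2)/5 = 6/5.
u(2) = (−4·(6/5) + 2)/5 = −14/25.
u(3) = (−4·(−14/25) + 2)/5 = 106/125.
u(4) = (−4·(106/125) + 2)/5 = −174/625.

−174/625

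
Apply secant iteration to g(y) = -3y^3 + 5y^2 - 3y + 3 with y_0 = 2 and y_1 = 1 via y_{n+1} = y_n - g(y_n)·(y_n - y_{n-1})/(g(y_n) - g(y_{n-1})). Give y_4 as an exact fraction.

g(2) = -7, g(1) = 2. y_2 = 1 - 2·(1 - 2)/(2 - (-7)) = 11/9.
g(1) = 2, g(11/9) = 322/243. y_3 = (11/9) - (322/243)·((11/9) - 1)/((322/243) - 2) = 68/41.
g(11/9) = 322/243, g(68/41) = -131537/68921. y_4 = (68/41) - (-131537/68921)·((68/41) - (11/9))/((-131537/68921) - (322/243)) = 471265/336373.

471265/336373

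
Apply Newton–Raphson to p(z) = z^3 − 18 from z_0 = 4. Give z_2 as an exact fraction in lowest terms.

513433/191844

p'(z) = 3z^2.
p(4) = 46, p'(4) = 48, so z_1 = 4 − 46/48 = 73/24.
p(73/24) = 140185/13824, p'(73/24) = 5329/192, so z_2 = (73/24) − (140185/13824)/(5329/192) = 513433/191844.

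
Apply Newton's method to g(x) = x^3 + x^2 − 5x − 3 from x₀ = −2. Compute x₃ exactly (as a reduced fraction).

g'(x) = 3x^2 + 2x − 5.
g(−2) = 3, g'(−2) = 3, so x₁ = (−2) − 3/3 = −3.
g(−3) = −6, g'(−3) = 16, so x₂ = (−3) − (−6)/16 = −21/8.
g(−21/8) = −549/512, g'(−21/8) = 667/64, so x₃ = (−21/8) − (−549/512)/(667/64) = −6729/2668.

−6729/2668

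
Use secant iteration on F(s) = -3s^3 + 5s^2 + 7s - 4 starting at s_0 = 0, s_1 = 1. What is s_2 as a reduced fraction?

4/9

F(0) = -4, F(1) = 5. s_2 = 1 - 5·(1 - 0)/(5 - (-4)) = 4/9.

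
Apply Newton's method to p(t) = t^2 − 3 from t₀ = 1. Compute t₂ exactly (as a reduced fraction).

7/4

p'(t) = 2t.
p(1) = −2, p'(1) = 2, so t₁ = 1 − (−2)/2 = 2.
p(2) = 1, p'(2) = 4, so t₂ = 2 − 1/4 = 7/4.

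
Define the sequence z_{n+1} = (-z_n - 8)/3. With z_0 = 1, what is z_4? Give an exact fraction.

z_1 = (-1 - 8)/3 = -3.
z_2 = (-(-3) - 8)/3 = -5/3.
z_3 = (-(-5/3) - 8)/3 = -19/9.
z_4 = (-(-19/9) - 8)/3 = -53/27.

-53/27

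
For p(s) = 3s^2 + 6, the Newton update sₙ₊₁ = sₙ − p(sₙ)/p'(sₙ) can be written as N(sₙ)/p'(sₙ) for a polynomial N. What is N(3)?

p'(s) = 6s.
N(s) = s·p'(s) − p(s) = s·(6s) − (3s^2 + 6) = 3s^2 − 6.
N(3) = 21.

21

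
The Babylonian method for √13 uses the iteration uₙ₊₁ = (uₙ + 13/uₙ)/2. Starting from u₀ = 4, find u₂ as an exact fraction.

1673/464

u₁ = (4 + 13/4)/2 = 29/8.
u₂ = (29/8 + 13/(29/8))/2 = 1673/464.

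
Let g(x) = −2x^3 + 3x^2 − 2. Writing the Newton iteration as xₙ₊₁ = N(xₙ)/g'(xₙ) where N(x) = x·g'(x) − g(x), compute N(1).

1

g'(x) = −6x^2 + 6x.
N(x) = x·g'(x) − g(x) = x·(−6x^2 + 6x) − (−2x^3 + 3x^2 − 2) = −4x^3 + 3x^2 + 2.
N(1) = 1.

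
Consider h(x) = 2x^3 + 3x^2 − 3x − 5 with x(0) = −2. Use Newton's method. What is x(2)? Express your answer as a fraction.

−140/99

h'(x) = 6x^2 + 6x − 3.
h(−2) = −3, h'(−2) = 9, so x(1) = (−2) − (−3)/9 = −5/3.
h(−5/3) = −25/27, h'(−5/3) = 11/3, so x(2) = (−5/3) − (−25/27)/(11/3) = −140/99.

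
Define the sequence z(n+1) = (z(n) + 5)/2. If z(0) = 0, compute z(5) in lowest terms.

z(1) = (0 + 5)/2 = 5/2.
z(2) = ((5/2) + 5)/2 = 15/4.
z(3) = ((15/4) + 5)/2 = 35/8.
z(4) = ((35/8) + 5)/2 = 75/16.
z(5) = ((75/16) + 5)/2 = 155/32.

155/32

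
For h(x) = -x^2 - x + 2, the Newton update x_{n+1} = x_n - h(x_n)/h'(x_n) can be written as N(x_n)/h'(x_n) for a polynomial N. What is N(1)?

-3

h'(x) = -2x - 1.
N(x) = x·h'(x) - h(x) = x·(-2x - 1) - (-x^2 - x + 2) = -x^2 - 2.
N(1) = -3.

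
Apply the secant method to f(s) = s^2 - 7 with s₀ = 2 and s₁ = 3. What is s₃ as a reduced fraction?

f(2) = -3, f(3) = 2. s₂ = 3 - 2·(3 - 2)/(2 - (-3)) = 13/5.
f(3) = 2, f(13/5) = -6/25. s₃ = (13/5) - (-6/25)·((13/5) - 3)/((-6/25) - 2) = 37/14.

37/14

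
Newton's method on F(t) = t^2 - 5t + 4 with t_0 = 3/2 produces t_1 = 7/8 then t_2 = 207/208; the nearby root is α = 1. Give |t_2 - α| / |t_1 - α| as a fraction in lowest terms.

1/26

t_1 - α = 7/8 - 1 = -1/8, so |t_1 - α| = 1/8.
t_2 - α = 207/208 - 1 = -1/208, so |t_2 - α| = 1/208.
Ratio = (1/208) / (1/8) = 1/26.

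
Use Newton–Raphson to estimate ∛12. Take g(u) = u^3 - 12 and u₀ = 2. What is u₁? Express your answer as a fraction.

7/3

g'(u) = 3u^2.
g(2) = -4, g'(2) = 12, so u₁ = 2 - (-4)/12 = 7/3.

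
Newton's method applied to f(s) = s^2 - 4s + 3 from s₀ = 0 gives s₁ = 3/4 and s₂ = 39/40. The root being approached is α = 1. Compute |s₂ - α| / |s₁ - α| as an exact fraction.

1/10

s₁ - α = 3/4 - 1 = -1/4, so |s₁ - α| = 1/4.
s₂ - α = 39/40 - 1 = -1/40, so |s₂ - α| = 1/40.
Ratio = (1/40) / (1/4) = 1/10.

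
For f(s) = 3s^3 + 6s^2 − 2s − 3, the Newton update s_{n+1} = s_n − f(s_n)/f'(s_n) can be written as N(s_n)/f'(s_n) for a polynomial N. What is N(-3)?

f'(s) = 9s^2 + 12s − 2.
N(s) = s·f'(s) − f(s) = s·(9s^2 + 12s − 2) − (3s^3 + 6s^2 − 2s − 3) = 6s^3 + 6s^2 + 3.
N(-3) = −105.

−105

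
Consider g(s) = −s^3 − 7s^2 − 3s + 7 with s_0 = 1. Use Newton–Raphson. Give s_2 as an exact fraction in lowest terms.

g'(s) = −3s^2 − 14s − 3.
g(1) = −4, g'(1) = −20, so s_1 = 1 − (−4)/(−20) = 4/5.
g(4/5) = −49/125, g'(4/5) = −403/25, so s_2 = (4/5) − (−49/125)/(−403/25) = 1563/2015.

1563/2015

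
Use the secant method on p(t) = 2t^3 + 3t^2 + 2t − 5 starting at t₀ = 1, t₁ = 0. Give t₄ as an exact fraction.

p(1) = 2, p(0) = −5. t₂ = 0 − (−5)·(0 − 1)/((−5) − 2) = 5/7.
p(0) = −5, p(5/7) = −450/343. t₃ = (5/7) − (−450/343)·((5/7) − 0)/((−450/343) − (−5)) = 245/253.
p(5/7) = −450/343, p(245/253) = 25364250/16194277. t₄ = (245/253) − (25364250/16194277)·((245/253) − (5/7))/((25364250/16194277) − (−450/343)) = 14745815/17763736.

14745815/17763736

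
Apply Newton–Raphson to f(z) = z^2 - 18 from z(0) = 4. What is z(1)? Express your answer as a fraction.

17/4

f'(z) = 2z.
f(4) = -2, f'(4) = 8, so z(1) = 4 - (-2)/8 = 17/4.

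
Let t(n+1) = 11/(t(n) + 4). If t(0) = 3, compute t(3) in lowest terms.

t(1) = 11/(3 + 4) = 11/7.
t(2) = 11/(11/7 + 4) = 77/39.
t(3) = 11/(77/39 + 4) = 429/233.

429/233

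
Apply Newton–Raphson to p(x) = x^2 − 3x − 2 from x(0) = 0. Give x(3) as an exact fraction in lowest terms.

p'(x) = 2x − 3.
p(0) = −2, p'(0) = −3, so x(1) = 0 − (−2)/(−3) = −2/3.
p(−2/3) = 4/9, p'(−2/3) = −13/3, so x(2) = (−2/3) − (4/9)/(−13/3) = −22/39.
p(−22/39) = 16/1521, p'(−22/39) = −161/39, so x(3) = (−22/39) − (16/1521)/(−161/39) = −3526/6279.

−3526/6279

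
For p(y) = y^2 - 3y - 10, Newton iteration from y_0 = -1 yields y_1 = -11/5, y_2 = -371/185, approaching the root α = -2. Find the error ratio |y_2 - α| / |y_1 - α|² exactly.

5/37

y_1 - α = -11/5 - (-2) = -11/5 + 2 = -1/5, so |y_1 - α| = 1/5.
y_2 - α = -371/185 - (-2) = -371/185 + 2 = -1/185, so |y_2 - α| = 1/185.
|y_1 - α|² = 1/25.
Ratio = (1/185) / (1/25) = 5/37.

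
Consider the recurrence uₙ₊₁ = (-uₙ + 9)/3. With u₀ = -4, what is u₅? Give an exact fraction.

u₁ = (-(-4) + 9)/3 = 13/3.
u₂ = (-(13/3) + 9)/3 = 14/9.
u₃ = (-(14/9) + 9)/3 = 67/27.
u₄ = (-(67/27) + 9)/3 = 176/81.
u₅ = (-(176/81) + 9)/3 = 553/243.

553/243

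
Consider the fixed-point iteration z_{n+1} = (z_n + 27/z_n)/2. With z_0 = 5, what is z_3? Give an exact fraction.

3650401/702520

z_1 = (5 + 27/5)/2 = 26/5.
z_2 = (26/5 + 27/(26/5))/2 = 1351/260.
z_3 = (1351/260 + 27/(1351/260))/2 = 3650401/702520.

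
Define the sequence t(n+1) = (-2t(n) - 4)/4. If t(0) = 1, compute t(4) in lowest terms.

t(1) = (-2·1 - 4)/4 = -3/2.
t(2) = (-2·(-3/2) - 4)/4 = -1/4.
t(3) = (-2·(-1/4) - 4)/4 = -7/8.
t(4) = (-2·(-7/8) - 4)/4 = -9/16.

-9/16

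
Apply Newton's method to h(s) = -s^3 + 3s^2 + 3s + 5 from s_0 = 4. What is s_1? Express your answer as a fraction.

h'(s) = -3s^2 + 6s + 3.
h(4) = 1, h'(4) = -21, so s_1 = 4 - 1/(-21) = 85/21.

85/21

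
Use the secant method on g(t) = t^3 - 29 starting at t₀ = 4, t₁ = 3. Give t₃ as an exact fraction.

g(4) = 35, g(3) = -2. t₂ = 3 - (-2)·(3 - 4)/((-2) - 35) = 113/37.
g(3) = -2, g(113/37) = -26040/50653. t₃ = (113/37) - (-26040/50653)·((113/37) - 3)/((-26040/50653) - (-2)) = 115637/37633.

115637/37633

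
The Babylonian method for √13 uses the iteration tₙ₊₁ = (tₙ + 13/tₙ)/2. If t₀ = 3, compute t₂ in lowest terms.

t₁ = (3 + 13/3)/2 = 11/3.
t₂ = (11/3 + 13/(11/3))/2 = 119/33.

119/33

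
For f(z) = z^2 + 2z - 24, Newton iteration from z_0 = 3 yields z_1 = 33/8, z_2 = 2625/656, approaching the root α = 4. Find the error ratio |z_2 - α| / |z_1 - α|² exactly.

4/41

z_1 - α = 33/8 - 4 = 1/8, so |z_1 - α| = 1/8.
z_2 - α = 2625/656 - 4 = 1/656, so |z_2 - α| = 1/656.
|z_1 - α|² = 1/64.
Ratio = (1/656) / (1/64) = 4/41.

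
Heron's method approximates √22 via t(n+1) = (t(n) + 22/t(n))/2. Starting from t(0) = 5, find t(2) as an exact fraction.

t(1) = (5 + 22/5)/2 = 47/10.
t(2) = (47/10 + 22/(47/10))/2 = 4409/940.

4409/940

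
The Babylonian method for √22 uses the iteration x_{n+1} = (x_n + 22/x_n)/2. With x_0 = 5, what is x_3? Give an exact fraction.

x_1 = (5 + 22/5)/2 = 47/10.
x_2 = (47/10 + 22/(47/10))/2 = 4409/940.
x_3 = (4409/940 + 22/(4409/940))/2 = 38878481/8288920.

38878481/8288920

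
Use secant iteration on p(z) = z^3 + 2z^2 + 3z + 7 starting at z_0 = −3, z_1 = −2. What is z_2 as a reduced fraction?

p(−3) = −11, p(−2) = 1. z_2 = (−2) − 1·((−2) − (−3))/(1 − (−11)) = −25/12.

−25/12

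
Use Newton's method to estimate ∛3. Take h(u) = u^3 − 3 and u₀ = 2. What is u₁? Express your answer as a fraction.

h'(u) = 3u^2.
h(2) = 5, h'(2) = 12, so u₁ = 2 − 5/12 = 19/12.

19/12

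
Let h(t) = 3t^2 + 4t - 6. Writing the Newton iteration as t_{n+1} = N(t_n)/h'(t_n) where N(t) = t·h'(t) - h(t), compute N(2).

18

h'(t) = 6t + 4.
N(t) = t·h'(t) - h(t) = t·(6t + 4) - (3t^2 + 4t - 6) = 3t^2 + 6.
N(2) = 18.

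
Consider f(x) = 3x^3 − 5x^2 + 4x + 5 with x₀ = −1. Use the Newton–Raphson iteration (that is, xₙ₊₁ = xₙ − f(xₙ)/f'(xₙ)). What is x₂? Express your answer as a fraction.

−114851/186300

f'(x) = 9x^2 − 10x + 4.
f(−1) = −7, f'(−1) = 23, so x₁ = (−1) − (−7)/23 = −16/23.
f(−16/23) = −14749/12167, f'(−16/23) = 8100/529, so x₂ = (−16/23) − (−14749/12167)/(8100/529) = −114851/186300.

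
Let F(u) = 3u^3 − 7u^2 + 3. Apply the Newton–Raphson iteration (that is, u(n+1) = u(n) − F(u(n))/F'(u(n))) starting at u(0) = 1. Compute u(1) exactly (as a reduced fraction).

4/5

F'(u) = 9u^2 − 14u.
F(1) = −1, F'(1) = −5, so u(1) = 1 − (−1)/(−5) = 4/5.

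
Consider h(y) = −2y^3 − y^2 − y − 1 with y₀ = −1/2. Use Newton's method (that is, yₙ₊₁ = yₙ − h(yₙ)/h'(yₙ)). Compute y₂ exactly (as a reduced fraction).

−283/378

h'(y) = −6y^2 − 2y − 1.
h(−1/2) = −1/2, h'(−1/2) = −3/2, so y₁ = (−1/2) − (−1/2)/(−3/2) = −5/6.
h(−5/6) = 8/27, h'(−5/6) = −7/2, so y₂ = (−5/6) − (8/27)/(−7/2) = −283/378.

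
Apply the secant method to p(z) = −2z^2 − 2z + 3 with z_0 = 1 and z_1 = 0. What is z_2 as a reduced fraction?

p(1) = −1, p(0) = 3. z_2 = 0 − 3·(0 − 1)/(3 − (−1)) = 3/4.

3/4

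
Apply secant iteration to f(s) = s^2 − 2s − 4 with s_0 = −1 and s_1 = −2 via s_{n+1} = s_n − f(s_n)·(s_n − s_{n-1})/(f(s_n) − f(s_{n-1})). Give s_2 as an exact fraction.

−6/5

f(−1) = −1, f(−2) = 4. s_2 = (−2) − 4·((−2) − (−1))/(4 − (−1)) = −6/5.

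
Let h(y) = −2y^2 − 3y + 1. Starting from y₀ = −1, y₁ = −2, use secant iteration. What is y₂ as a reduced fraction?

h(−1) = 2, h(−2) = −1. y₂ = (−2) − (−1)·((−2) − (−1))/((−1) − 2) = −5/3.

−5/3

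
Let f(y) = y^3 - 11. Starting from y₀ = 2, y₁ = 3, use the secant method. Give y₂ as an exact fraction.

f(2) = -3, f(3) = 16. y₂ = 3 - 16·(3 - 2)/(16 - (-3)) = 41/19.

41/19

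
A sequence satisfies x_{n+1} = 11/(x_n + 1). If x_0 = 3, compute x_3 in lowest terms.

165/59

x_1 = 11/(3 + 1) = 11/4.
x_2 = 11/(11/4 + 1) = 44/15.
x_3 = 11/(44/15 + 1) = 165/59.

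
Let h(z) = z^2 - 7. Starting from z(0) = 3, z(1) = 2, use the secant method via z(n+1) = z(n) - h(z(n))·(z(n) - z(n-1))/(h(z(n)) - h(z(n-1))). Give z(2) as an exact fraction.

h(3) = 2, h(2) = -3. z(2) = 2 - (-3)·(2 - 3)/((-3) - 2) = 13/5.

13/5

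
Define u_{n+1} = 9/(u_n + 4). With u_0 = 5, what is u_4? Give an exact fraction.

261/161

u_1 = 9/(5 + 4) = 1.
u_2 = 9/(1 + 4) = 9/5.
u_3 = 9/(9/5 + 4) = 45/29.
u_4 = 9/(45/29 + 4) = 261/161.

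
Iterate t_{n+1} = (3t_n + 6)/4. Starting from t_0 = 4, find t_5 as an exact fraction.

2829/512

t_1 = (3·4 + 6)/4 = 9/2.
t_2 = (3·(9/2) + 6)/4 = 39/8.
t_3 = (3·(39/8) + 6)/4 = 165/32.
t_4 = (3·(165/32) + 6)/4 = 687/128.
t_5 = (3·(687/128) + 6)/4 = 2829/512.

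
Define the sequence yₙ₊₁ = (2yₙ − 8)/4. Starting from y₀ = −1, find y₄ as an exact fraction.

−61/16

y₁ = (2·(−1) − 8)/4 = −5/2.
y₂ = (2·(−5/2) − 8)/4 = −13/4.
y₃ = (2·(−13/4) − 8)/4 = −29/8.
y₄ = (2·(−29/8) − 8)/4 = −61/16.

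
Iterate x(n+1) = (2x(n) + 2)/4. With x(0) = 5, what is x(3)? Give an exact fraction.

3/2

x(1) = (2·5 + 2)/4 = 3.
x(2) = (2·3 + 2)/4 = 2.
x(3) = (2·2 + 2)/4 = 3/2.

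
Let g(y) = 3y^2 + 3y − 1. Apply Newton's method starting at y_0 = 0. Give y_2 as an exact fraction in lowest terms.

4/15

g'(y) = 6y + 3.
g(0) = −1, g'(0) = 3, so y_1 = 0 − (−1)/3 = 1/3.
g(1/3) = 1/3, g'(1/3) = 5, so y_2 = (1/3) − (1/3)/5 = 4/15.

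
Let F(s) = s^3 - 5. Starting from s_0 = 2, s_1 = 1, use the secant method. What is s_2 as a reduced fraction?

11/7

F(2) = 3, F(1) = -4. s_2 = 1 - (-4)·(1 - 2)/((-4) - 3) = 11/7.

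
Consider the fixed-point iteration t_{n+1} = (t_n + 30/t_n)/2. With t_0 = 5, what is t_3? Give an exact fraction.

t_1 = (5 + 30/5)/2 = 11/2.
t_2 = (11/2 + 30/(11/2))/2 = 241/44.
t_3 = (241/44 + 30/(241/44))/2 = 116161/21208.

116161/21208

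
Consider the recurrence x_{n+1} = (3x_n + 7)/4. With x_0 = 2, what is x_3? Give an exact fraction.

x_1 = (3·2 + 7)/4 = 13/4.
x_2 = (3·(13/4) + 7)/4 = 67/16.
x_3 = (3·(67/16) + 7)/4 = 313/64.

313/64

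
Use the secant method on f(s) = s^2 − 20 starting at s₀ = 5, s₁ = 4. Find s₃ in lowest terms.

85/19

f(5) = 5, f(4) = −4. s₂ = 4 − (−4)·(4 − 5)/((−4) − 5) = 40/9.
f(4) = −4, f(40/9) = −20/81. s₃ = (40/9) − (−20/81)·((40/9) − 4)/((−20/81) − (−4)) = 85/19.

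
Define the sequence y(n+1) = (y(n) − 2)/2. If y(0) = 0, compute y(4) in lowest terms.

−15/8

y(1) = (0 − 2)/2 = −1.
y(2) = ((−1) − 2)/2 = −3/2.
y(3) = ((−3/2) − 2)/2 = −7/4.
y(4) = ((−7/4) − 2)/2 = −15/8.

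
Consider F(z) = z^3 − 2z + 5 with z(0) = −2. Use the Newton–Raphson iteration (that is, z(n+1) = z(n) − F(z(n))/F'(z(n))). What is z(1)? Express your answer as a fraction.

−21/10

F'(z) = 3z^2 − 2.
F(−2) = 1, F'(−2) = 10, so z(1) = (−2) − 1/10 = −21/10.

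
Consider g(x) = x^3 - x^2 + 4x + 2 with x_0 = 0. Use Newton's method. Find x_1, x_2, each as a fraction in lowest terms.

x_1 = -1/2, x_2 = -10/23

g'(x) = 3x^2 - 2x + 4.
g(0) = 2, g'(0) = 4, so x_1 = 0 - 2/4 = -1/2.
g(-1/2) = -3/8, g'(-1/2) = 23/4, so x_2 = (-1/2) - (-3/8)/(23/4) = -10/23.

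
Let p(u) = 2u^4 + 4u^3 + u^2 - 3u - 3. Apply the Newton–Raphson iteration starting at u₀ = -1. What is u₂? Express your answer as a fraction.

p'(u) = 8u^3 + 12u^2 + 2u - 3.
p(-1) = -1, p'(-1) = -1, so u₁ = (-1) - (-1)/(-1) = -2.
p(-2) = 7, p'(-2) = -23, so u₂ = (-2) - 7/(-23) = -39/23.

-39/23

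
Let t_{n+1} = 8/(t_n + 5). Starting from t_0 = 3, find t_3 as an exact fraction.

t_1 = 8/(3 + 5) = 1.
t_2 = 8/(1 + 5) = 4/3.
t_3 = 8/(4/3 + 5) = 24/19.

24/19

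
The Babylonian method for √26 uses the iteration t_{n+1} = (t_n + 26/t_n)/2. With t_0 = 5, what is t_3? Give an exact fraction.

t_1 = (5 + 26/5)/2 = 51/10.
t_2 = (51/10 + 26/(51/10))/2 = 5201/1020.
t_3 = (5201/1020 + 26/(5201/1020))/2 = 54100801/10610040.

54100801/10610040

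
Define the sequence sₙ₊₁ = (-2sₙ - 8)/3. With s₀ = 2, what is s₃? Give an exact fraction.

-8/3

s₁ = (-2·2 - 8)/3 = -4.
s₂ = (-2·(-4) - 8)/3 = 0.
s₃ = (-2·0 - 8)/3 = -8/3.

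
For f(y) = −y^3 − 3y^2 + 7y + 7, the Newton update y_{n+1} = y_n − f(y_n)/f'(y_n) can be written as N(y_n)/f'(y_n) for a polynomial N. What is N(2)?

f'(y) = −3y^2 − 6y + 7.
N(y) = y·f'(y) − f(y) = y·(−3y^2 − 6y + 7) − (−y^3 − 3y^2 + 7y + 7) = −2y^3 − 3y^2 − 7.
N(2) = −35.

−35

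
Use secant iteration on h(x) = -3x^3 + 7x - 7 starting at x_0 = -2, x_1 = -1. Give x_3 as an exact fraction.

-4297/2141

h(-2) = 3, h(-1) = -11. x_2 = (-1) - (-11)·((-1) - (-2))/((-11) - 3) = -25/14.
h(-1) = -11, h(-25/14) = -6633/2744. x_3 = (-25/14) - (-6633/2744)·((-25/14) - (-1))/((-6633/2744) - (-11)) = -4297/2141.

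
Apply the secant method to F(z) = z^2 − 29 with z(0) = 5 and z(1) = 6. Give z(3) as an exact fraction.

673/125

F(5) = −4, F(6) = 7. z(2) = 6 − 7·(6 − 5)/(7 − (−4)) = 59/11.
F(6) = 7, F(59/11) = −28/121. z(3) = (59/11) − (−28/121)·((59/11) − 6)/((−28/121) − 7) = 673/125.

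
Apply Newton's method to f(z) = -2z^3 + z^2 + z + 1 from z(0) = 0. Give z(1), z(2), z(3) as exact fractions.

z(1) = -1, z(2) = -4/7, z(3) = -25/721

f'(z) = -6z^2 + 2z + 1.
f(0) = 1, f'(0) = 1, so z(1) = 0 - 1/1 = -1.
f(-1) = 3, f'(-1) = -7, so z(2) = (-1) - 3/(-7) = -4/7.
f(-4/7) = 387/343, f'(-4/7) = -103/49, so z(3) = (-4/7) - (387/343)/(-103/49) = -25/721.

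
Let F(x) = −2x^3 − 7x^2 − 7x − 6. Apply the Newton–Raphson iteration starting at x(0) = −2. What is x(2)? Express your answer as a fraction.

−2062/729

F'(x) = −6x^2 − 14x − 7.
F(−2) = −4, F'(−2) = −3, so x(1) = (−2) − (−4)/(−3) = −10/3.
F(−10/3) = 368/27, F'(−10/3) = −27, so x(2) = (−10/3) − (368/27)/(−27) = −2062/729.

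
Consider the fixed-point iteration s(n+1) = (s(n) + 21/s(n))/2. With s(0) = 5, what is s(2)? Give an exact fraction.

527/115

s(1) = (5 + 21/5)/2 = 23/5.
s(2) = (23/5 + 21/(23/5))/2 = 527/115.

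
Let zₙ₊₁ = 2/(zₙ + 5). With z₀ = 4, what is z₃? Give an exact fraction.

94/253

z₁ = 2/(4 + 5) = 2/9.
z₂ = 2/(2/9 + 5) = 18/47.
z₃ = 2/(18/47 + 5) = 94/253.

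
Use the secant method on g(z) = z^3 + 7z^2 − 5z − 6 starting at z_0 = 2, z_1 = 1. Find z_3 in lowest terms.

g(2) = 20, g(1) = −3. z_2 = 1 − (−3)·(1 − 2)/((−3) − 20) = 26/23.
g(1) = −3, g(26/23) = −15360/12167. z_3 = (26/23) − (−15360/12167)·((26/23) − 1)/((−15360/12167) − (−3)) = 2878/2349.

2878/2349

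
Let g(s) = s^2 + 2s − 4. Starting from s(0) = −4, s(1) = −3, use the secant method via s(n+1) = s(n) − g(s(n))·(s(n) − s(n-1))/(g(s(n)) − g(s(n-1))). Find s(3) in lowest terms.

g(−4) = 4, g(−3) = −1. s(2) = (−3) − (−1)·((−3) − (−4))/((−1) − 4) = −16/5.
g(−3) = −1, g(−16/5) = −4/25. s(3) = (−16/5) − (−4/25)·((−16/5) − (−3))/((−4/25) − (−1)) = −68/21.

−68/21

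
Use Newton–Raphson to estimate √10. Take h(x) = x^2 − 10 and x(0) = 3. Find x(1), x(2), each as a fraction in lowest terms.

x(1) = 19/6, x(2) = 721/228

h'(x) = 2x.
h(3) = −1, h'(3) = 6, so x(1) = 3 − (−1)/6 = 19/6.
h(19/6) = 1/36, h'(19/6) = 19/3, so x(2) = (19/6) − (1/36)/(19/3) = 721/228.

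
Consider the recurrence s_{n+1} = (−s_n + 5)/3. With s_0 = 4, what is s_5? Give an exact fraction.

s_1 = (−4 + 5)/3 = 1/3.
s_2 = (−(1/3) + 5)/3 = 14/9.
s_3 = (−(14/9) + 5)/3 = 31/27.
s_4 = (−(31/27) + 5)/3 = 104/81.
s_5 = (−(104/81) + 5)/3 = 301/243.

301/243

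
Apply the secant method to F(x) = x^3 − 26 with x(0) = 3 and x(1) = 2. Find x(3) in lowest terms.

3319/1118

F(3) = 1, F(2) = −18. x(2) = 2 − (−18)·(2 − 3)/((−18) − 1) = 56/19.
F(2) = −18, F(56/19) = −2718/6859. x(3) = (56/19) − (−2718/6859)·((56/19) − 2)/((−2718/6859) − (−18)) = 3319/1118.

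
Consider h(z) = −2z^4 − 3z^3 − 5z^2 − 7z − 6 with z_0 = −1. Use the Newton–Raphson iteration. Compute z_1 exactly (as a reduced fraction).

h'(z) = −8z^3 − 9z^2 − 10z − 7.
h(−1) = −3, h'(−1) = 2, so z_1 = (−1) − (−3)/2 = 1/2.

1/2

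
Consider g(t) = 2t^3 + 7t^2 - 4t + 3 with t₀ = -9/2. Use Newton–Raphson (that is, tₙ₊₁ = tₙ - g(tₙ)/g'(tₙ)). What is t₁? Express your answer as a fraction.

-903/218

g'(t) = 6t^2 + 14t - 4.
g(-9/2) = -39/2, g'(-9/2) = 109/2, so t₁ = (-9/2) - (-39/2)/(109/2) = -903/218.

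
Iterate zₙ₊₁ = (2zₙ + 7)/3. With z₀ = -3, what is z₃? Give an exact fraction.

z₁ = (2·(-3) + 7)/3 = 1/3.
z₂ = (2·(1/3) + 7)/3 = 23/9.
z₃ = (2·(23/9) + 7)/3 = 109/27.

109/27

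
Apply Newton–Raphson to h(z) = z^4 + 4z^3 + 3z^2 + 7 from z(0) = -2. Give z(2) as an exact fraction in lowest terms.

h'(z) = 4z^3 + 12z^2 + 6z.
h(-2) = 3, h'(-2) = 4, so z(1) = (-2) - 3/4 = -11/4.
h(-11/4) = 945/256, h'(-11/4) = -143/16, so z(2) = (-11/4) - (945/256)/(-143/16) = -5347/2288.

-5347/2288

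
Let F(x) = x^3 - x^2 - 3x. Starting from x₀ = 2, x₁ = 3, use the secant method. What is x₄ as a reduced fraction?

54466944/23608997

F(2) = -2, F(3) = 9. x₂ = 3 - 9·(3 - 2)/(9 - (-2)) = 24/11.
F(3) = 9, F(24/11) = -1224/1331. x₃ = (24/11) - (-1224/1331)·((24/11) - 3)/((-1224/1331) - 9) = 368/163.
F(24/11) = -1224/1331, F(368/163) = -1570256/4330747. x₄ = (368/163) - (-1570256/4330747)·((368/163) - (24/11))/((-1570256/4330747) - (-1224/1331)) = 54466944/23608997.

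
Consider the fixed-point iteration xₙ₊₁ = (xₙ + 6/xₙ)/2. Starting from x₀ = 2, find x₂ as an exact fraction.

49/20

x₁ = (2 + 6/2)/2 = 5/2.
x₂ = (5/2 + 6/(5/2))/2 = 49/20.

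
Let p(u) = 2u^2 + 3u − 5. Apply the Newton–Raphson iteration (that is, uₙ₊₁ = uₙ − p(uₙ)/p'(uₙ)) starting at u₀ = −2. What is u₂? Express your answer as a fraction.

p'(u) = 4u + 3.
p(−2) = −3, p'(−2) = −5, so u₁ = (−2) − (−3)/(−5) = −13/5.
p(−13/5) = 18/25, p'(−13/5) = −37/5, so u₂ = (−13/5) − (18/25)/(−37/5) = −463/185.

−463/185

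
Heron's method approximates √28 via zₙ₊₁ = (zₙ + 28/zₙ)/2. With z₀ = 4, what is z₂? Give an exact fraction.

233/44

z₁ = (4 + 28/4)/2 = 11/2.
z₂ = (11/2 + 28/(11/2))/2 = 233/44.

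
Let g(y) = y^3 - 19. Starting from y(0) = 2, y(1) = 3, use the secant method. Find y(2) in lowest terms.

g(2) = -11, g(3) = 8. y(2) = 3 - 8·(3 - 2)/(8 - (-11)) = 49/19.

49/19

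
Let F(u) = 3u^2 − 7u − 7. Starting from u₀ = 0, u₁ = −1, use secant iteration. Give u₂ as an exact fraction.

−7/10

F(0) = −7, F(−1) = 3. u₂ = (−1) − 3·((−1) − 0)/(3 − (−7)) = −7/10.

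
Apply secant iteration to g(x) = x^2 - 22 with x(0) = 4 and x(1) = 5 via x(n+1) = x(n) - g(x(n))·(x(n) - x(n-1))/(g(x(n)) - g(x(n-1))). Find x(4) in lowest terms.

1909/407

g(4) = -6, g(5) = 3. x(2) = 5 - 3·(5 - 4)/(3 - (-6)) = 14/3.
g(5) = 3, g(14/3) = -2/9. x(3) = (14/3) - (-2/9)·((14/3) - 5)/((-2/9) - 3) = 136/29.
g(14/3) = -2/9, g(136/29) = -6/841. x(4) = (136/29) - (-6/841)·((136/29) - (14/3))/((-6/841) - (-2/9)) = 1909/407.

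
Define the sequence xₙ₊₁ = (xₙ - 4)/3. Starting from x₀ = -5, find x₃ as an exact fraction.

-19/9

x₁ = ((-5) - 4)/3 = -3.
x₂ = ((-3) - 4)/3 = -7/3.
x₃ = ((-7/3) - 4)/3 = -19/9.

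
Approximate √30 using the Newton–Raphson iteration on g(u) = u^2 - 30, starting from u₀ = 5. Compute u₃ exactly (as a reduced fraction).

116161/21208

g'(u) = 2u.
g(5) = -5, g'(5) = 10, so u₁ = 5 - (-5)/10 = 11/2.
g(11/2) = 1/4, g'(11/2) = 11, so u₂ = (11/2) - (1/4)/11 = 241/44.
g(241/44) = 1/1936, g'(241/44) = 241/22, so u₃ = (241/44) - (1/1936)/(241/22) = 116161/21208.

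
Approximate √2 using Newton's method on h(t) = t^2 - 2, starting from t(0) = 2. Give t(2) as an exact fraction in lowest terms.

17/12

h'(t) = 2t.
h(2) = 2, h'(2) = 4, so t(1) = 2 - 2/4 = 3/2.
h(3/2) = 1/4, h'(3/2) = 3, so t(2) = (3/2) - (1/4)/3 = 17/12.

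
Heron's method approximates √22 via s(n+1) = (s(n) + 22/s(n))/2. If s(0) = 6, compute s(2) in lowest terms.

1633/348

s(1) = (6 + 22/6)/2 = 29/6.
s(2) = (29/6 + 22/(29/6))/2 = 1633/348.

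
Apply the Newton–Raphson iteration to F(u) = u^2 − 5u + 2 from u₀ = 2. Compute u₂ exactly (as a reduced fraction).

−2/9

F'(u) = 2u − 5.
F(2) = −4, F'(2) = −1, so u₁ = 2 − (−4)/(−1) = −2.
F(−2) = 16, F'(−2) = −9, so u₂ = (−2) − 16/(−9) = −2/9.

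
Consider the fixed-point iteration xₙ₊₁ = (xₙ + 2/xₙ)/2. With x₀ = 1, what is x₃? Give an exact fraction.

577/408

x₁ = (1 + 2/1)/2 = 3/2.
x₂ = (3/2 + 2/(3/2))/2 = 17/12.
x₃ = (17/12 + 2/(17/12))/2 = 577/408.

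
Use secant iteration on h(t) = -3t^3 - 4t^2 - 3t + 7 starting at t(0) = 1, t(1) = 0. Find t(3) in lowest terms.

h(1) = -3, h(0) = 7. t(2) = 0 - 7·(0 - 1)/(7 - (-3)) = 7/10.
h(0) = 7, h(7/10) = 1911/1000. t(3) = (7/10) - (1911/1000)·((7/10) - 0)/((1911/1000) - 7) = 700/727.

700/727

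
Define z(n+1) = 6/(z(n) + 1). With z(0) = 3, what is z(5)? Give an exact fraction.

z(1) = 6/(3 + 1) = 3/2.
z(2) = 6/(3/2 + 1) = 12/5.
z(3) = 6/(12/5 + 1) = 30/17.
z(4) = 6/(30/17 + 1) = 102/47.
z(5) = 6/(102/47 + 1) = 282/149.

282/149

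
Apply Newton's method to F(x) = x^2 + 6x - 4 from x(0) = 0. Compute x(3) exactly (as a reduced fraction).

2378/3927

F'(x) = 2x + 6.
F(0) = -4, F'(0) = 6, so x(1) = 0 - (-4)/6 = 2/3.
F(2/3) = 4/9, F'(2/3) = 22/3, so x(2) = (2/3) - (4/9)/(22/3) = 20/33.
F(20/33) = 4/1089, F'(20/33) = 238/33, so x(3) = (20/33) - (4/1089)/(238/33) = 2378/3927.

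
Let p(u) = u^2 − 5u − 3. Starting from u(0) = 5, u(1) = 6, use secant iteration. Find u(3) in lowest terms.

p(5) = −3, p(6) = 3. u(2) = 6 − 3·(6 − 5)/(3 − (−3)) = 11/2.
p(6) = 3, p(11/2) = −1/4. u(3) = (11/2) − (−1/4)·((11/2) − 6)/((−1/4) − 3) = 72/13.

72/13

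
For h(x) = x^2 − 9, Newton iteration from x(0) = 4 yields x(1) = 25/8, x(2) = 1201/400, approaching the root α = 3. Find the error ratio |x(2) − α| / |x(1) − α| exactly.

1/50

x(1) − α = 25/8 − 3 = 1/8, so |x(1) − α| = 1/8.
x(2) − α = 1201/400 − 3 = 1/400, so |x(2) − α| = 1/400.
Ratio = (1/400) / (1/8) = 1/50.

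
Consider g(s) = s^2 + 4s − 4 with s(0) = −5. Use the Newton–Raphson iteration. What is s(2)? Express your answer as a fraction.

−985/204

g'(s) = 2s + 4.
g(−5) = 1, g'(−5) = −6, so s(1) = (−5) − 1/(−6) = −29/6.
g(−29/6) = 1/36, g'(−29/6) = −17/3, so s(2) = (−29/6) − (1/36)/(−17/3) = −985/204.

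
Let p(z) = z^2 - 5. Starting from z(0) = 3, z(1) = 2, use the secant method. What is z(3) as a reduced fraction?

47/21

p(3) = 4, p(2) = -1. z(2) = 2 - (-1)·(2 - 3)/((-1) - 4) = 11/5.
p(2) = -1, p(11/5) = -4/25. z(3) = (11/5) - (-4/25)·((11/5) - 2)/((-4/25) - (-1)) = 47/21.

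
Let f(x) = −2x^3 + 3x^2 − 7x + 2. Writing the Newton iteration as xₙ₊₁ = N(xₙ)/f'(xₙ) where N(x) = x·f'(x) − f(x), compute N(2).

f'(x) = −6x^2 + 6x − 7.
N(x) = x·f'(x) − f(x) = x·(−6x^2 + 6x − 7) − (−2x^3 + 3x^2 − 7x + 2) = −4x^3 + 3x^2 − 2.
N(2) = −22.

−22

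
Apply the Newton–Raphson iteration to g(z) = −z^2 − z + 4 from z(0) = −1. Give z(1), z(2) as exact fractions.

g'(z) = −2z − 1.
g(−1) = 4, g'(−1) = 1, so z(1) = (−1) − 4/1 = −5.
g(−5) = −16, g'(−5) = 9, so z(2) = (−5) − (−16)/9 = −29/9.

z(1) = −5, z(2) = −29/9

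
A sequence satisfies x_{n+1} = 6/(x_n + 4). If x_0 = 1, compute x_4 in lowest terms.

x_1 = 6/(1 + 4) = 6/5.
x_2 = 6/(6/5 + 4) = 15/13.
x_3 = 6/(15/13 + 4) = 78/67.
x_4 = 6/(78/67 + 4) = 201/173.

201/173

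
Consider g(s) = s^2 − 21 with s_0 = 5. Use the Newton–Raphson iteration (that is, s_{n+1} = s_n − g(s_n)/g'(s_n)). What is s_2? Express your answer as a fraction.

527/115

g'(s) = 2s.
g(5) = 4, g'(5) = 10, so s_1 = 5 − 4/10 = 23/5.
g(23/5) = 4/25, g'(23/5) = 46/5, so s_2 = (23/5) − (4/25)/(46/5) = 527/115.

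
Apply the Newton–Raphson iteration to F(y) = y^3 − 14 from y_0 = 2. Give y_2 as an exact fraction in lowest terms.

F'(y) = 3y^2.
F(2) = −6, F'(2) = 12, so y_1 = 2 − (−6)/12 = 5/2.
F(5/2) = 13/8, F'(5/2) = 75/4, so y_2 = (5/2) − (13/8)/(75/4) = 181/75.

181/75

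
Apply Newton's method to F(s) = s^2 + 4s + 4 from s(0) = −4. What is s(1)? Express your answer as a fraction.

−3

F'(s) = 2s + 4.
F(−4) = 4, F'(−4) = −4, so s(1) = (−4) − 4/(−4) = −3.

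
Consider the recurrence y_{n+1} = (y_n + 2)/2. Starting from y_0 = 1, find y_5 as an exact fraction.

y_1 = (1 + 2)/2 = 3/2.
y_2 = ((3/2) + 2)/2 = 7/4.
y_3 = ((7/4) + 2)/2 = 15/8.
y_4 = ((15/8) + 2)/2 = 31/16.
y_5 = ((31/16) + 2)/2 = 63/32.

63/32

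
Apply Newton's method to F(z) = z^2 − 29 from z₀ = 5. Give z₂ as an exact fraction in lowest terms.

F'(z) = 2z.
F(5) = −4, F'(5) = 10, so z₁ = 5 − (−4)/10 = 27/5.
F(27/5) = 4/25, F'(27/5) = 54/5, so z₂ = (27/5) − (4/25)/(54/5) = 727/135.

727/135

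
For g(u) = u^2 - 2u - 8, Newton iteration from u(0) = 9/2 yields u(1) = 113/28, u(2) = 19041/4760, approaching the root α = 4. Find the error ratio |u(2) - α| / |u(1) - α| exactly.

u(1) - α = 113/28 - 4 = 1/28, so |u(1) - α| = 1/28.
u(2) - α = 19041/4760 - 4 = 1/4760, so |u(2) - α| = 1/4760.
Ratio = (1/4760) / (1/28) = 1/170.

1/170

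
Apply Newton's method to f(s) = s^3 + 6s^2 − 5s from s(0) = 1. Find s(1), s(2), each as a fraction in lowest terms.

f'(s) = 3s^2 + 12s − 5.
f(1) = 2, f'(1) = 10, so s(1) = 1 − 2/10 = 4/5.
f(4/5) = 44/125, f'(4/5) = 163/25, so s(2) = (4/5) − (44/125)/(163/25) = 608/815.

s(1) = 4/5, s(2) = 608/815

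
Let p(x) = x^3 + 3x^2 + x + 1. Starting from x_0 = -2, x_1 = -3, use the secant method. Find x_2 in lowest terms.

p(-2) = 3, p(-3) = -2. x_2 = (-3) - (-2)·((-3) - (-2))/((-2) - 3) = -13/5.

-13/5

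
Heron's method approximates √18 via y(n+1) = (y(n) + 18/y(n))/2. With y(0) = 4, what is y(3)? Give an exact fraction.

665857/156944

y(1) = (4 + 18/4)/2 = 17/4.
y(2) = (17/4 + 18/(17/4))/2 = 577/136.
y(3) = (577/136 + 18/(577/136))/2 = 665857/156944.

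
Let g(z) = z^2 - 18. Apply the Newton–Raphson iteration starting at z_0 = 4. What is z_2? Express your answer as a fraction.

577/136

g'(z) = 2z.
g(4) = -2, g'(4) = 8, so z_1 = 4 - (-2)/8 = 17/4.
g(17/4) = 1/16, g'(17/4) = 17/2, so z_2 = (17/4) - (1/16)/(17/2) = 577/136.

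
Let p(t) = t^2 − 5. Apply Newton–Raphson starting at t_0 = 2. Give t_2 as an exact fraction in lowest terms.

161/72

p'(t) = 2t.
p(2) = −1, p'(2) = 4, so t_1 = 2 − (−1)/4 = 9/4.
p(9/4) = 1/16, p'(9/4) = 9/2, so t_2 = (9/4) − (1/16)/(9/2) = 161/72.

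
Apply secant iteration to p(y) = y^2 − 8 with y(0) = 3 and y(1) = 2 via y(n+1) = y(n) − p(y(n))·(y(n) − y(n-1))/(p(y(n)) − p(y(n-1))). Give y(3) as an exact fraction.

p(3) = 1, p(2) = −4. y(2) = 2 − (−4)·(2 − 3)/((−4) − 1) = 14/5.
p(2) = −4, p(14/5) = −4/25. y(3) = (14/5) − (−4/25)·((14/5) − 2)/((−4/25) − (−4)) = 17/6.

17/6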